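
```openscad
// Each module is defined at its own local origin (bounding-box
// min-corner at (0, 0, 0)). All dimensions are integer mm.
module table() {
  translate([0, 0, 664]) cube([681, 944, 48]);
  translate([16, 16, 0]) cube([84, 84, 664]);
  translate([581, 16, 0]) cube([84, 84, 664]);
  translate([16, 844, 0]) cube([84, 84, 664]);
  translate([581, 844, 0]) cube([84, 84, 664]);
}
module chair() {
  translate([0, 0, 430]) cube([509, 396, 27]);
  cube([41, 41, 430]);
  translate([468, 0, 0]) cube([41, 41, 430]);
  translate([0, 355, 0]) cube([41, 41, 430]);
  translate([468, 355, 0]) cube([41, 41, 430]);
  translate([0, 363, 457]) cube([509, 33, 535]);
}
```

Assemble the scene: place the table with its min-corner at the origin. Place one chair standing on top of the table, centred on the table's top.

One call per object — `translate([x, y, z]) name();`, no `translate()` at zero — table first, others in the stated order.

table();
translate([86, 274, 712]) chair();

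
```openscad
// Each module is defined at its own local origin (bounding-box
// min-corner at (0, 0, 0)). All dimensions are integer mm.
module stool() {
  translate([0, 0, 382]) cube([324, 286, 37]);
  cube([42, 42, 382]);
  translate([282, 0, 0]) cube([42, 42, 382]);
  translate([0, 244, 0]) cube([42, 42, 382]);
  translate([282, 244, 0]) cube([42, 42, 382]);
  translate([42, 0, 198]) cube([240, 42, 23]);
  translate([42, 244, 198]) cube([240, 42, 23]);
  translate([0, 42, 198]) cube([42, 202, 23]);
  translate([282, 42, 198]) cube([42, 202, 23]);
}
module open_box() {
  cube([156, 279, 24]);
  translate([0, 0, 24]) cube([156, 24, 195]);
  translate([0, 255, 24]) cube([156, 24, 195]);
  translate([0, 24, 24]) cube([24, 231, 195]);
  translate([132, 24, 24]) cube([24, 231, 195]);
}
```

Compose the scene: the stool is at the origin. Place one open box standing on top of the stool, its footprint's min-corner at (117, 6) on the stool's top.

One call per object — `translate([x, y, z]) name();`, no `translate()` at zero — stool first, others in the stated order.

stool();
translate([117, 6, 419]) open_box();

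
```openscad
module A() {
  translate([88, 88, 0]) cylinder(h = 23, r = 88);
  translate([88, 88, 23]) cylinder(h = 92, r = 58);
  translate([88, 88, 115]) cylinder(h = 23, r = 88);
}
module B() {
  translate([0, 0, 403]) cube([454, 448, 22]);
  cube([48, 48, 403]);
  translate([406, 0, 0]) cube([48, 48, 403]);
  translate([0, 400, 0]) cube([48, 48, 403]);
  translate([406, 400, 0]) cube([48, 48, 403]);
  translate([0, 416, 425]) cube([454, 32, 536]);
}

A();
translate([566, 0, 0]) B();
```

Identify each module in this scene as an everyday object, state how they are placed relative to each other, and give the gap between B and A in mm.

A is a spool. B is a chair. The chair is on the floor beside the spool on its +x side. The gap between the chair and the spool is 390 mm.

The chair's nearest face is 390 mm from the spool's +x face.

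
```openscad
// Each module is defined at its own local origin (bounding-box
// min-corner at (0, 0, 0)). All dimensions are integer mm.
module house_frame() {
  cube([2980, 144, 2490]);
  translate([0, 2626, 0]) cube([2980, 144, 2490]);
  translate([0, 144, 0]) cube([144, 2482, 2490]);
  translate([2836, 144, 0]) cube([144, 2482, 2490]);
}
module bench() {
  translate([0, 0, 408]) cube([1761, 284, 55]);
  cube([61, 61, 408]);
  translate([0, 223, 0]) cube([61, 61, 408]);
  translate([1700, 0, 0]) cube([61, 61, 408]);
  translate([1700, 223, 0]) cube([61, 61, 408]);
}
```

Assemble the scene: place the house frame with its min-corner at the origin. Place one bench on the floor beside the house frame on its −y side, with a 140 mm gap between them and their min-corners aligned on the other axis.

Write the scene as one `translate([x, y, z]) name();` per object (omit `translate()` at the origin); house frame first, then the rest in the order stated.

house_frame();
translate([0, -424, 0]) bench();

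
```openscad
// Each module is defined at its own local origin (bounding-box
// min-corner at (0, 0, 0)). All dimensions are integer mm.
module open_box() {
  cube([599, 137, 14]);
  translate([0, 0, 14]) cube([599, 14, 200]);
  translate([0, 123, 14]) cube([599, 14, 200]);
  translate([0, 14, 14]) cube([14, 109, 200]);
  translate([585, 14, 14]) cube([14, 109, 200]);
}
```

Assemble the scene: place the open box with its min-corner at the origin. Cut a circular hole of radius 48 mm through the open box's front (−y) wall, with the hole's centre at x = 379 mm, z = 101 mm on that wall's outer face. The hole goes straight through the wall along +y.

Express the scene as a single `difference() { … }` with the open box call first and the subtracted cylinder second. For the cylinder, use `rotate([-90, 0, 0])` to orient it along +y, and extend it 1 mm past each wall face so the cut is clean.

difference() {
  open_box();
  translate([379, -1, 101]) rotate([-90, 0, 0]) cylinder(h = 16, r = 48);
}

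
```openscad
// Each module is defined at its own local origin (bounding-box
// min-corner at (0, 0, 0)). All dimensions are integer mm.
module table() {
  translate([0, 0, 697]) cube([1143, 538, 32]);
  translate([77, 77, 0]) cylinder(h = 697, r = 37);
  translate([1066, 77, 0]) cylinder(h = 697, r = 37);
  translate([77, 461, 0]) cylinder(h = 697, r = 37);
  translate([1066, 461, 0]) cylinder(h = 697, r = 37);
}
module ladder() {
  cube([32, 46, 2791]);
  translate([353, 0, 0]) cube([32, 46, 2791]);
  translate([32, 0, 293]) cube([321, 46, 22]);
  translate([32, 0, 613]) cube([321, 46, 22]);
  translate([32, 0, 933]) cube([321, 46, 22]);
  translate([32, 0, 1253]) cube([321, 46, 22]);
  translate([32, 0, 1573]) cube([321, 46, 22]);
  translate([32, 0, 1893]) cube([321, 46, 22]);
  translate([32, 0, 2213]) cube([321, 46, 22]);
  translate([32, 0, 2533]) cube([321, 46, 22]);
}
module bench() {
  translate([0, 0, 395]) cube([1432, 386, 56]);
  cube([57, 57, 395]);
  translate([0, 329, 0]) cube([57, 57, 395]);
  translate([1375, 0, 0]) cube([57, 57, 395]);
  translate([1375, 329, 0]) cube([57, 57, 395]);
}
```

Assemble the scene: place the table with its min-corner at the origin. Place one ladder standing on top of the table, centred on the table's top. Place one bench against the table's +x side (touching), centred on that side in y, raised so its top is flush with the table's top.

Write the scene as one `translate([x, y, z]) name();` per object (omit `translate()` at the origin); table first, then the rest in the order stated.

table();
translate([379, 246, 729]) ladder();
translate([1143, 76, 278]) bench();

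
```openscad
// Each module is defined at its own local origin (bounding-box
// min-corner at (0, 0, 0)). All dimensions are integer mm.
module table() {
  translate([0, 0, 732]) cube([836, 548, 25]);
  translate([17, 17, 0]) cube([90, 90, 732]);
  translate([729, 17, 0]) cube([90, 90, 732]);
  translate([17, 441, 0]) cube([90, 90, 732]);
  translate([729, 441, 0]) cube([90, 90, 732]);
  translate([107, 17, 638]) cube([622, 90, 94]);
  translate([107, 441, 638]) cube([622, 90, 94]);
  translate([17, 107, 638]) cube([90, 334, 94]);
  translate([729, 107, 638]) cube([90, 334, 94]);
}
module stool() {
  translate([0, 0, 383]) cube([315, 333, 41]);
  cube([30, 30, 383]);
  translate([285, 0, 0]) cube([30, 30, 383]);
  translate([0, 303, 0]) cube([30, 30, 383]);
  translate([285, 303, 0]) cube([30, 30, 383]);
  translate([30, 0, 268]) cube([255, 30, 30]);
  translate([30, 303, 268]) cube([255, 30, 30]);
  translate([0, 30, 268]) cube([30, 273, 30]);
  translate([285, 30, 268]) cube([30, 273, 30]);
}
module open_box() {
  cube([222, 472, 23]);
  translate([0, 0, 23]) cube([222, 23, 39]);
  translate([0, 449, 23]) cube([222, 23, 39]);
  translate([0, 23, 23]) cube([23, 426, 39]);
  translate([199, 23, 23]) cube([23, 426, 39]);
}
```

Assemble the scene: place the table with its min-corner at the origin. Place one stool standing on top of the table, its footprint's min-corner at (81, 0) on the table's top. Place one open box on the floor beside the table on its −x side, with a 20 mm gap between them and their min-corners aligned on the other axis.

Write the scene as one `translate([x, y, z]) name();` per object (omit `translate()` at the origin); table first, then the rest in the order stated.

table();
translate([81, 0, 757]) stool();
translate([-242, 0, 0]) open_box();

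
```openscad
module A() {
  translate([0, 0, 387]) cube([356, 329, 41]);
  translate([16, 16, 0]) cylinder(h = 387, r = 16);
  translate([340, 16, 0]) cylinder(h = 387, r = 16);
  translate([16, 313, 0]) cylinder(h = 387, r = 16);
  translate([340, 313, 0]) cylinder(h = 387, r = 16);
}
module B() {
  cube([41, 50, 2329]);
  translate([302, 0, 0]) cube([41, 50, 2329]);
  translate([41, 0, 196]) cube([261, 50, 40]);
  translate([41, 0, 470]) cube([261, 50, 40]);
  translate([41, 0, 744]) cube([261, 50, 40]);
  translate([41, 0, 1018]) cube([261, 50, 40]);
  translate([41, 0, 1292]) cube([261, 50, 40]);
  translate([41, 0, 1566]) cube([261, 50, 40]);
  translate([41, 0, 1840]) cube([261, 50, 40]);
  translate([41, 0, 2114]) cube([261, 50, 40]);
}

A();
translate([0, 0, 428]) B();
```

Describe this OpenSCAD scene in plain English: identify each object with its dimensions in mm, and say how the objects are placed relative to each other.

A is a four-legged stool. The seat is a 356×329×41 mm slab whose top surface is at z = 428 mm; four round legs, each 32 mm in diameter, run from the floor (z = 0) to the underside of the seat, each leg's axis is inset half a diameter from the nearest pair of seat edges (so the leg's bounding box is flush with the corner).

B is a straight ladder. Two 41×50 mm vertical rails, 2329 mm tall, stand 343 mm apart (outside-to-outside) with their front faces coplanar on the −y side. 8 rungs, each 50 mm deep and 40 mm tall, span between the inner faces of the rails, front faces flush with the rails. The lowest rung's underside is at z = 196 mm and rungs are spaced 274 mm apart (underside to underside).

The ladder is on top of the stool.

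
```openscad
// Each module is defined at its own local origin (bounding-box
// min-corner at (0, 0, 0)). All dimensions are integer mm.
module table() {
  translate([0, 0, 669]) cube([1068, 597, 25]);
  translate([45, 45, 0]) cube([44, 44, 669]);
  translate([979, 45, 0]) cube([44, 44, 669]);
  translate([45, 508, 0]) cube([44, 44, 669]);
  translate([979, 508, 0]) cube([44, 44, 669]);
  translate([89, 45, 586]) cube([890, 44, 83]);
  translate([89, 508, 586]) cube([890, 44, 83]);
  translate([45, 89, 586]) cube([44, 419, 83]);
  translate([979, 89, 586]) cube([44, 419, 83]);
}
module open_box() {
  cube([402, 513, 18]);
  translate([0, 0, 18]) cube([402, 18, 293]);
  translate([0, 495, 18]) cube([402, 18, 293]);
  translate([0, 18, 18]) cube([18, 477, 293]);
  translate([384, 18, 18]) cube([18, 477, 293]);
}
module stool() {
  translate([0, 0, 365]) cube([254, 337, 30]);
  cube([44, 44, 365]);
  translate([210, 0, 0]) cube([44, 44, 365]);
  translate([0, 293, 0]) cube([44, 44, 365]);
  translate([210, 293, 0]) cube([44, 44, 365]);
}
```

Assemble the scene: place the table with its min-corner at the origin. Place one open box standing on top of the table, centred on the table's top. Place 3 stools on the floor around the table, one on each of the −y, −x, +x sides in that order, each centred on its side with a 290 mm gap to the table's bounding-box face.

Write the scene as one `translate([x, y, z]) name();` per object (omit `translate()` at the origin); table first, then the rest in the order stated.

table();
translate([333, 42, 694]) open_box();
translate([407, -627, 0]) stool();
translate([-544, 130, 0]) stool();
translate([1358, 130, 0]) stool();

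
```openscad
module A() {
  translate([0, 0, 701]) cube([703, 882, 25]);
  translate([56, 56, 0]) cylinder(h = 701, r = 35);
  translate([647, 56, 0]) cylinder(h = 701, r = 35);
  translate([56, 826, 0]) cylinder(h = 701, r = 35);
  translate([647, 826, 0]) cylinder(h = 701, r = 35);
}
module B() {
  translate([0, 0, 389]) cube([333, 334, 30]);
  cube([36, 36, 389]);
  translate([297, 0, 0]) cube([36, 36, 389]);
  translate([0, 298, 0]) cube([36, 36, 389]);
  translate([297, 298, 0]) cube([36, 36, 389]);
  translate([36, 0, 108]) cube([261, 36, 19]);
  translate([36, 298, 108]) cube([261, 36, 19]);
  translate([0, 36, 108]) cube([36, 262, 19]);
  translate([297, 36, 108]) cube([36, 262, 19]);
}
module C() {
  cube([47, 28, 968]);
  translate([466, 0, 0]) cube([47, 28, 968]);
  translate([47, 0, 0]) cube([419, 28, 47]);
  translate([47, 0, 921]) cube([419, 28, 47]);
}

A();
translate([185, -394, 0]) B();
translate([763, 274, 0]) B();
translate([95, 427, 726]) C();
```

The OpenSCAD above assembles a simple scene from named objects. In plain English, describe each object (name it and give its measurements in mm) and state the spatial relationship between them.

A is a rectangular dining table. The top is 703×882×25 mm with its upper surface at z = 726 mm. It stands on four round legs of 70 mm diameter, each leg's bounding box inset 21 mm from the nearest pair of top edges, running from the floor to the underside of the top.

B is a four-legged stool. The seat is a 333×334×30 mm slab whose top surface is at z = 419 mm; four square legs, each 36×36 mm in cross-section, run from the floor (z = 0) to the underside of the seat, each flush with a corner of the seat. Four stretchers, 36 mm wide and 19 mm tall, connect adjacent legs with their undersides at z = 108 mm, each running between the inner faces of the legs it joins and aligned with the legs' outer faces on the other axis.

C is a rectangular picture frame lying in the x–z plane (depth along y). The opening is 419 mm wide (x) by 874 mm tall (z), surrounded by a border 47 mm wide on all four sides. The frame is 28 mm deep and is made of two full-height vertical stiles with two horizontal rails fitted between them.

Two stools sit around the table at the −y, +x sides. The picture frame is on top of the table, centred.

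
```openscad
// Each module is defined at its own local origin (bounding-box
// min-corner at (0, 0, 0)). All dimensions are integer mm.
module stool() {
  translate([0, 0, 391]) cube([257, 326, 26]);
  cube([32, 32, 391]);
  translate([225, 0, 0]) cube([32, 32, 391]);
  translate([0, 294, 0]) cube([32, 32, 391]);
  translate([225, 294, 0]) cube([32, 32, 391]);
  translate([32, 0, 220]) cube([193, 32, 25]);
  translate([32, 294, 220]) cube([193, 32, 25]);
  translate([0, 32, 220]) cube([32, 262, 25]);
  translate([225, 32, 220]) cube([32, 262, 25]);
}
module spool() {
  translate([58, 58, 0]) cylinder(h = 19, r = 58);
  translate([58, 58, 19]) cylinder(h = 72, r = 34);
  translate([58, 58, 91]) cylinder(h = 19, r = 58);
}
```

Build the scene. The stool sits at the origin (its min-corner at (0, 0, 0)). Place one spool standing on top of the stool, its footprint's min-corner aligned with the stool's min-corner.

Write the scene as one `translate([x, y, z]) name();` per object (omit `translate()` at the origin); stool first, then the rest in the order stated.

stool();
translate([0, 0, 417]) spool();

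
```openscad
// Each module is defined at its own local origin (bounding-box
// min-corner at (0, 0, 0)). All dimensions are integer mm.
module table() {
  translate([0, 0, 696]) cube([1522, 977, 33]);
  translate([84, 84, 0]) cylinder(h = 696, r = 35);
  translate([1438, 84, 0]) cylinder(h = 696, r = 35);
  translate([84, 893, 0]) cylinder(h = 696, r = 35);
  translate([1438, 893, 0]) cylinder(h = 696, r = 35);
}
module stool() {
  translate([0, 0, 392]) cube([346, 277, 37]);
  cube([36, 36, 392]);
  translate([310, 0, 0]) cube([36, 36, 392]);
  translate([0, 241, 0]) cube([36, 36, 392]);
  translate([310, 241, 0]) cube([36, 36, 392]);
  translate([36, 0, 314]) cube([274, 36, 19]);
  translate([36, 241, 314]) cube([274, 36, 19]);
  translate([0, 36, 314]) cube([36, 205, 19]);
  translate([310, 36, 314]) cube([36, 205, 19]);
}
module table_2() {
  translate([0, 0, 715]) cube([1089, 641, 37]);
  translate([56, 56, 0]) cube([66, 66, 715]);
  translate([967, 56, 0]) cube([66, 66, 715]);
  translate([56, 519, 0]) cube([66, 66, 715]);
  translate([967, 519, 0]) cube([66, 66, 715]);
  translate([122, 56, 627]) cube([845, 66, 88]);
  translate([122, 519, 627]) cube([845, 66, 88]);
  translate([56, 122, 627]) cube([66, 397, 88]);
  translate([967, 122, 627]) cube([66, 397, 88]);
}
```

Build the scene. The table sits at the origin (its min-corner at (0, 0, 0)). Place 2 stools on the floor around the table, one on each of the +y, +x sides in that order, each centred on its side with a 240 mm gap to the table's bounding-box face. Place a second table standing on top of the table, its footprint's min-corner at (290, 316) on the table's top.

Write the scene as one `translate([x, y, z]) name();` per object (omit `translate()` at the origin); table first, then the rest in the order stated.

table();
translate([588, 1217, 0]) stool();
translate([1762, 350, 0]) stool();
translate([290, 316, 729]) table_2();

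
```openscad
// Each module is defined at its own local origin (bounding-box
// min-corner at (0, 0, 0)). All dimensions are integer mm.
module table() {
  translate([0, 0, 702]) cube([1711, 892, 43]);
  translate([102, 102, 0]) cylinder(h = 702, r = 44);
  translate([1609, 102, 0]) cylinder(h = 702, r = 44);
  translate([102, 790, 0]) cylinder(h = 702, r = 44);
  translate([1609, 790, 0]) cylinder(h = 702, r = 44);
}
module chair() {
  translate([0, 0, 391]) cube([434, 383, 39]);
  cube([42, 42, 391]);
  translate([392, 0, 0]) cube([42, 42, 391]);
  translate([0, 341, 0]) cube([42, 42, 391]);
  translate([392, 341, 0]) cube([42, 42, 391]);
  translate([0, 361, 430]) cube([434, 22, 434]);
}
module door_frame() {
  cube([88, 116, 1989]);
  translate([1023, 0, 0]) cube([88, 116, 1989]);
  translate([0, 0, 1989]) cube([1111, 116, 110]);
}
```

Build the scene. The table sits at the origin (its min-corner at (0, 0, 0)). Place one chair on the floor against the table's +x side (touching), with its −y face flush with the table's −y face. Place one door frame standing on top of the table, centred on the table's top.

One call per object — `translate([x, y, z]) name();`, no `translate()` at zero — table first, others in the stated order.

table();
translate([1711, 0, 0]) chair();
translate([300, 388, 745]) door_frame();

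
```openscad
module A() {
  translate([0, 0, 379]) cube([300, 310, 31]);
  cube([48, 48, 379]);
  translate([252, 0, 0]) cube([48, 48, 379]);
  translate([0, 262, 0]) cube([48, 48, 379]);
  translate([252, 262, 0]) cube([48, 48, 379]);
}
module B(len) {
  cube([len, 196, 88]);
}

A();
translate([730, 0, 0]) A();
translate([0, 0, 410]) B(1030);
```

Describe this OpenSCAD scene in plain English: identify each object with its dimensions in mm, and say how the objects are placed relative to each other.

A is a simple wooden stool: a rectangular seat 300 mm (x) by 310 mm (y), 31 mm thick, top face at z = 410 mm, on four square legs, each 48×48 mm in cross-section. The legs rest on z = 0, each flush with a corner of the seat.

B is a rectangular beam 1030 mm long (x), 196 mm deep (y), 88 mm thick (z).

The beam spans the tops of two stools placed 430 mm apart, resting at z = 410 mm.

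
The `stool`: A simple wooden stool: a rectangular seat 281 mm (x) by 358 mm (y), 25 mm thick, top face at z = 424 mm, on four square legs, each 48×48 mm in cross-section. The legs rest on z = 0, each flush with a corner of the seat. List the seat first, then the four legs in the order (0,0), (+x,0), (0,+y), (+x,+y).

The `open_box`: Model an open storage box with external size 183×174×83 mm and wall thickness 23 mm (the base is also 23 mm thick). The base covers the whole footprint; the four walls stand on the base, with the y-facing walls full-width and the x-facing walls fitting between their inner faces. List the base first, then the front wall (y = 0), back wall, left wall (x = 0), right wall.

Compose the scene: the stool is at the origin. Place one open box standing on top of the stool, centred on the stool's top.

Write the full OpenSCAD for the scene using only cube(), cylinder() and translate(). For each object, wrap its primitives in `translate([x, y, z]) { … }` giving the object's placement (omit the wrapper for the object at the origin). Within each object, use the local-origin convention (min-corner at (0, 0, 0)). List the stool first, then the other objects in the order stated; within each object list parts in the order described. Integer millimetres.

translate([0, 0, 399]) cube([281, 358, 25]);
cube([48, 48, 399]);
translate([233, 0, 0]) cube([48, 48, 399]);
translate([0, 310, 0]) cube([48, 48, 399]);
translate([233, 310, 0]) cube([48, 48, 399]);
translate([49, 92, 424]) {
  cube([183, 174, 23]);
  translate([0, 0, 23]) cube([183, 23, 60]);
  translate([0, 151, 23]) cube([183, 23, 60]);
  translate([0, 23, 23]) cube([23, 128, 60]);
  translate([160, 23, 23]) cube([23, 128, 60]);
}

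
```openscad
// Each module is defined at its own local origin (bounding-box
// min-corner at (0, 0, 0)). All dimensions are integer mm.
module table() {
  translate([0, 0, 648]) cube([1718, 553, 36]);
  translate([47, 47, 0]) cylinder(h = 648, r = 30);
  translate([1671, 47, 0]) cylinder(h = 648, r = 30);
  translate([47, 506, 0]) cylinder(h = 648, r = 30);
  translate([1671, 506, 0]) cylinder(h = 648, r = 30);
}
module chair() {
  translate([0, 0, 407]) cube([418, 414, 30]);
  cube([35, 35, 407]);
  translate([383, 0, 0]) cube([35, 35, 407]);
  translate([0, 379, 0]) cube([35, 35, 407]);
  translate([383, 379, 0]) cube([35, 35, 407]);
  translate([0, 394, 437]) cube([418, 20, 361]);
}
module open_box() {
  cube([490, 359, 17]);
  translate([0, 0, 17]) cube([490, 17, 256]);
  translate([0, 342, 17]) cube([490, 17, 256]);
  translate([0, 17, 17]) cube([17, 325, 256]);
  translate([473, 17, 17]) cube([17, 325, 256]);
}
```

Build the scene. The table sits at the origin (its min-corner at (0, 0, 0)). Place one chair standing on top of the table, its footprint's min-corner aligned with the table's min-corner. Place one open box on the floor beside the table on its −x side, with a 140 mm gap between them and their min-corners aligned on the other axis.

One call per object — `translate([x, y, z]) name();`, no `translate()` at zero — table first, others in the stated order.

table();
translate([0, 0, 684]) chair();
translate([-630, 0, 0]) open_box();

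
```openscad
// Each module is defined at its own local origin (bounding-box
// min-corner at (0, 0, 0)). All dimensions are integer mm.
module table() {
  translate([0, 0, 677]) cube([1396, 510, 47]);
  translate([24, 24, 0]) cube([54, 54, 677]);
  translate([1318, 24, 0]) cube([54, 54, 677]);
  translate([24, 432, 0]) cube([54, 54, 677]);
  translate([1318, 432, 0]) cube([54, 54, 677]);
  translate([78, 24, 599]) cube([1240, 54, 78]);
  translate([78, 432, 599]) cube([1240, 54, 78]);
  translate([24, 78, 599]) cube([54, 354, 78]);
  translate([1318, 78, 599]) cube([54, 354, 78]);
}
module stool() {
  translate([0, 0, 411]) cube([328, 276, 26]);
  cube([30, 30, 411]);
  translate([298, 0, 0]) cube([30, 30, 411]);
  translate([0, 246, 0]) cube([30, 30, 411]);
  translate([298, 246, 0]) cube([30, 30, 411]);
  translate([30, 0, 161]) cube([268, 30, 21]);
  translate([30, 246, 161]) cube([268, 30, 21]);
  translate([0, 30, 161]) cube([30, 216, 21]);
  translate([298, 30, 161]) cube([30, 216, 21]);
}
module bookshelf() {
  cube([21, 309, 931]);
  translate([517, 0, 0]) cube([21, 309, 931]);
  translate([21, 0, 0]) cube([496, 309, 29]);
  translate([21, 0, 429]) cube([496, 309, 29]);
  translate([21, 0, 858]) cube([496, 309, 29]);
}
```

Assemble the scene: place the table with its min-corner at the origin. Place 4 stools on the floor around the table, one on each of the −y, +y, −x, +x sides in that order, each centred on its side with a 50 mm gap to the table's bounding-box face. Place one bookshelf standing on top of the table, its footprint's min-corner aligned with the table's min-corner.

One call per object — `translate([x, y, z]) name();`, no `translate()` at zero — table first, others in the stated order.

table();
translate([534, -326, 0]) stool();
translate([534, 560, 0]) stool();
translate([-378, 117, 0]) stool();
translate([1446, 117, 0]) stool();
translate([0, 0, 724]) bookshelf();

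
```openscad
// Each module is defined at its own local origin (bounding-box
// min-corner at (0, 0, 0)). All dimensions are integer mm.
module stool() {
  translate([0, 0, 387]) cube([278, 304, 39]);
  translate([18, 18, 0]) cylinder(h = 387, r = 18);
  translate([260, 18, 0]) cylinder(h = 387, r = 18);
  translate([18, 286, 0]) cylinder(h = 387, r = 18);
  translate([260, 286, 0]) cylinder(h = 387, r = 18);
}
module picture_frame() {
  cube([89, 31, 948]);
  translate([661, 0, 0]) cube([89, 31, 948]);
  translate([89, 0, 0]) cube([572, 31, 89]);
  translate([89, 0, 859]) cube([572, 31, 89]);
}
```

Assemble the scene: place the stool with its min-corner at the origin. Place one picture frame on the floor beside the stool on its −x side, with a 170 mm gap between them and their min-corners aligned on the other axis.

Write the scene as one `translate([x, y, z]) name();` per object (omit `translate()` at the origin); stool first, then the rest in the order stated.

stool();
translate([-920, 0, 0]) picture_frame();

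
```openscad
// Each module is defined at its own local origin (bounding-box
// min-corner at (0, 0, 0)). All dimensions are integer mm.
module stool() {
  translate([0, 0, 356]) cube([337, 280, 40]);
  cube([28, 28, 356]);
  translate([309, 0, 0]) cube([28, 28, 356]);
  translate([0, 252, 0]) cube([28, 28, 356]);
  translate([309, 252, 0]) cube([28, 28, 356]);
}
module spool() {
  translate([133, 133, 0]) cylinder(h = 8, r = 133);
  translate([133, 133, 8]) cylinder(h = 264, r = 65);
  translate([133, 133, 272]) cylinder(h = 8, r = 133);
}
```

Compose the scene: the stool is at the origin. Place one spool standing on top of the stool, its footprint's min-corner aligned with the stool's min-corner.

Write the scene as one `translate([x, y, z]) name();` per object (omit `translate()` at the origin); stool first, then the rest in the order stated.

stool();
translate([0, 0, 396]) spool();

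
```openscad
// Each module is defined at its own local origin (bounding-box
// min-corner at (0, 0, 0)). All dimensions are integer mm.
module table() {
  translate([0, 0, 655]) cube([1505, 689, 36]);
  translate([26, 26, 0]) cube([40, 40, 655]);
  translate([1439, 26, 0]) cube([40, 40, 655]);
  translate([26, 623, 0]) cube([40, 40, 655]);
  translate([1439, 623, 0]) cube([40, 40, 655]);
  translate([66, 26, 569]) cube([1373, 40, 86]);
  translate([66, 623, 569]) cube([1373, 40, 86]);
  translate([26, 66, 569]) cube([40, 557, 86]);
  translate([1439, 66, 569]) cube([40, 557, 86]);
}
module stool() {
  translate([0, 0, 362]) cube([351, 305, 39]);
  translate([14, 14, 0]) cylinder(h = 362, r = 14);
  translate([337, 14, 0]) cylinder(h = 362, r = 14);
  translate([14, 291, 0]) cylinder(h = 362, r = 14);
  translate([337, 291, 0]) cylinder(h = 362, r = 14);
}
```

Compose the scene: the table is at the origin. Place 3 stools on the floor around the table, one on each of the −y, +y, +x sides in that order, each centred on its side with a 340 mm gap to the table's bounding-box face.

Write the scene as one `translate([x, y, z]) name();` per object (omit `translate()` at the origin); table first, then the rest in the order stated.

table();
translate([577, -645, 0]) stool();
translate([577, 1029, 0]) stool();
translate([1845, 192, 0]) stool();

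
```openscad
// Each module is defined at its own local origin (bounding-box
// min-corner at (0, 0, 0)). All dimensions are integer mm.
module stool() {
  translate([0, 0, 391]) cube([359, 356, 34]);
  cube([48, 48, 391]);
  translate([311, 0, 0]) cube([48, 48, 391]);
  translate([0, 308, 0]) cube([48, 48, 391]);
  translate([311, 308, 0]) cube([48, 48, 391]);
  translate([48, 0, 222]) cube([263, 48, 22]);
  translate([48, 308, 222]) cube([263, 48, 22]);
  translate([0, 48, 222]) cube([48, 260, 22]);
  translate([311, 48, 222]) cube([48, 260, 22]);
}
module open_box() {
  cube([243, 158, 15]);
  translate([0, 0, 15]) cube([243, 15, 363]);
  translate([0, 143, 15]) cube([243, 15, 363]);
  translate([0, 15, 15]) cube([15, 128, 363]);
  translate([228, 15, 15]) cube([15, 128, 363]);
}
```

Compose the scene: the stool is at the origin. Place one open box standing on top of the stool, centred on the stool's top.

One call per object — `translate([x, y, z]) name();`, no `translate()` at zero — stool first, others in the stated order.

stool();
translate([58, 99, 425]) open_box();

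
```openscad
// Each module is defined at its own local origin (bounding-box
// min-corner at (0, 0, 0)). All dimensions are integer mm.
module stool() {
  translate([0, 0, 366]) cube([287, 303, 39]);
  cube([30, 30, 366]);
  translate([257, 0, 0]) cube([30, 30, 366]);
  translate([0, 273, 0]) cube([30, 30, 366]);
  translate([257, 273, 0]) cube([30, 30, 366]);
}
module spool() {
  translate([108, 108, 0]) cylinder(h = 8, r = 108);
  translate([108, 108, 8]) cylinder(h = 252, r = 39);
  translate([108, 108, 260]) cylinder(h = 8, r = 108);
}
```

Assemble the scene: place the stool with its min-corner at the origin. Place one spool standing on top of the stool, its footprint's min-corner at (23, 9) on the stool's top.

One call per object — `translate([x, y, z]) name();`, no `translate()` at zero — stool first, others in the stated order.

stool();
translate([23, 9, 405]) spool();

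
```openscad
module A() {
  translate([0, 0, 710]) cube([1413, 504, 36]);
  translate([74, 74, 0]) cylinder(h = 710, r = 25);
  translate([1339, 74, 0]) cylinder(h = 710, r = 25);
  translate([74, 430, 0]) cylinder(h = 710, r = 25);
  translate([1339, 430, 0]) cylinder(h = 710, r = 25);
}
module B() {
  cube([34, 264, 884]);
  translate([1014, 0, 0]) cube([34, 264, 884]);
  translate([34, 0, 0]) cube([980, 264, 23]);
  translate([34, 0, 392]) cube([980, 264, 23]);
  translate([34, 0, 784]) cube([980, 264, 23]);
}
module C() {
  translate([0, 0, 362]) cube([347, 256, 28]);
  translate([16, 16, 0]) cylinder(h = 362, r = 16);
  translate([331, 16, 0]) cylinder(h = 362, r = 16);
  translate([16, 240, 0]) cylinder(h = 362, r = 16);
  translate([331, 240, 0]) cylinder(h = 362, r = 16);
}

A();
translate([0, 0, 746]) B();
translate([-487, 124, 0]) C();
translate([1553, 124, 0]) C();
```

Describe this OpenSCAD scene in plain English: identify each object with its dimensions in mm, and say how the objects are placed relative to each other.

A is a rectangular dining table. The top is 1413×504×36 mm with its upper surface at z = 746 mm. It stands on four round legs of 50 mm diameter, each leg's bounding box inset 49 mm from the nearest pair of top edges, running from the floor to the underside of the top.

B is an open bookshelf. Two side panels, each 34 mm thick, 264 mm deep and 884 mm tall, stand 1048 mm apart (outside-to-outside). Between them sit 3 shelves, each 23 mm thick and 264 mm deep, spanning the full gap between the sides. The bottom shelf rests on the floor (its underside at z = 0) and the clear gap between one shelf's top and the next shelf's underside is 369 mm.

C is a simple wooden stool: a rectangular seat 347 mm (x) by 256 mm (y), 28 mm thick, top face at z = 390 mm, on four round legs, each 32 mm in diameter. The legs rest on z = 0, each leg's axis is inset half a diameter from the nearest pair of seat edges (so the leg's bounding box is flush with the corner).

The bookshelf is on top of the table. Two stools sit around the table at the −x, +x sides.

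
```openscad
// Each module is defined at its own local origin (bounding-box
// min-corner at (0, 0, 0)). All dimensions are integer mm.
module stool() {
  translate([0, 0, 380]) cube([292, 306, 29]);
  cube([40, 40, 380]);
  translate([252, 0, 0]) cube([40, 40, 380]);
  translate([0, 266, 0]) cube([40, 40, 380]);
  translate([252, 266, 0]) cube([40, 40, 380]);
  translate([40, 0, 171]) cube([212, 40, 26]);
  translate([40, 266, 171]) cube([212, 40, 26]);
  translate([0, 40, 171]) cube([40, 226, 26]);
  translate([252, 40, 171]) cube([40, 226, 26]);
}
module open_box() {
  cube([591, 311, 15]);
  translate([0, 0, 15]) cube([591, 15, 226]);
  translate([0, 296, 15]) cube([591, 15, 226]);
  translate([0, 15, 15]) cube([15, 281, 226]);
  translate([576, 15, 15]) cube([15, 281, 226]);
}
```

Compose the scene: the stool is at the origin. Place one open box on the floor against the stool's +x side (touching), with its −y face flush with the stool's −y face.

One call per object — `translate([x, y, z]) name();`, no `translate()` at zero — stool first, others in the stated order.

stool();
translate([292, 0, 0]) open_box();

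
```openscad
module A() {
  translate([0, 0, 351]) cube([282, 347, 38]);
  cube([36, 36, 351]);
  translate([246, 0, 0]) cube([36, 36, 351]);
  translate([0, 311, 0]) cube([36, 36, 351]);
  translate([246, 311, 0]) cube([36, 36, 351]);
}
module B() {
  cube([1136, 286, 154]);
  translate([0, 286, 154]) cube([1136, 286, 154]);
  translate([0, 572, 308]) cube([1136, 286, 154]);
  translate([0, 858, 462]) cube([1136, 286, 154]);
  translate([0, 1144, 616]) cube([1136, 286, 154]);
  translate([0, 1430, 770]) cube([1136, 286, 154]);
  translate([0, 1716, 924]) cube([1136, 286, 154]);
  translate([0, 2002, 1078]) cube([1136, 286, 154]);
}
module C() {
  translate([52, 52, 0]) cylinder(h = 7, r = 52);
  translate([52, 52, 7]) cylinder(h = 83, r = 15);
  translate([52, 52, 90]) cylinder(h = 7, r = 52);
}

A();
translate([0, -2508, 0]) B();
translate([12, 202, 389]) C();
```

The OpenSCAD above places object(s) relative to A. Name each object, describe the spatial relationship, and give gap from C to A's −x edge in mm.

A is a stool. B is a staircase. C is a spool. The staircase is on the floor beside the stool on its −y side. The spool is on top of the stool. The gap from the spool to the stool's −x edge is 12 mm.

The spool's min-x is at 12; the stool's min-x is 0; gap = 12 mm.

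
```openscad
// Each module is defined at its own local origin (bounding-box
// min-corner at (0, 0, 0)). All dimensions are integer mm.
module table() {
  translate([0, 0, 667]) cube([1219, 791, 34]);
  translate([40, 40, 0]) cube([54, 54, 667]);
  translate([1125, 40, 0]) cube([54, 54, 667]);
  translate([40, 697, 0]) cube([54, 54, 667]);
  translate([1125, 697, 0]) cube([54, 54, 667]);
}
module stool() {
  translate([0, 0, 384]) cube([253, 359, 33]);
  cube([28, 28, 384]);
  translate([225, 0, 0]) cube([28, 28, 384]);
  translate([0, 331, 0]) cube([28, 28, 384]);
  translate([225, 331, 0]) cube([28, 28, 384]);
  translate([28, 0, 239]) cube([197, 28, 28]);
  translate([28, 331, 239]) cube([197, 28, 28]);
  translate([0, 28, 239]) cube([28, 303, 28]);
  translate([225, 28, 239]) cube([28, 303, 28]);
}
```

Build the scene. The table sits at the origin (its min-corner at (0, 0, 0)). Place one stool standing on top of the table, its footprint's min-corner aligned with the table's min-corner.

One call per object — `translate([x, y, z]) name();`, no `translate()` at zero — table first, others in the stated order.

table();
translate([0, 0, 701]) stool();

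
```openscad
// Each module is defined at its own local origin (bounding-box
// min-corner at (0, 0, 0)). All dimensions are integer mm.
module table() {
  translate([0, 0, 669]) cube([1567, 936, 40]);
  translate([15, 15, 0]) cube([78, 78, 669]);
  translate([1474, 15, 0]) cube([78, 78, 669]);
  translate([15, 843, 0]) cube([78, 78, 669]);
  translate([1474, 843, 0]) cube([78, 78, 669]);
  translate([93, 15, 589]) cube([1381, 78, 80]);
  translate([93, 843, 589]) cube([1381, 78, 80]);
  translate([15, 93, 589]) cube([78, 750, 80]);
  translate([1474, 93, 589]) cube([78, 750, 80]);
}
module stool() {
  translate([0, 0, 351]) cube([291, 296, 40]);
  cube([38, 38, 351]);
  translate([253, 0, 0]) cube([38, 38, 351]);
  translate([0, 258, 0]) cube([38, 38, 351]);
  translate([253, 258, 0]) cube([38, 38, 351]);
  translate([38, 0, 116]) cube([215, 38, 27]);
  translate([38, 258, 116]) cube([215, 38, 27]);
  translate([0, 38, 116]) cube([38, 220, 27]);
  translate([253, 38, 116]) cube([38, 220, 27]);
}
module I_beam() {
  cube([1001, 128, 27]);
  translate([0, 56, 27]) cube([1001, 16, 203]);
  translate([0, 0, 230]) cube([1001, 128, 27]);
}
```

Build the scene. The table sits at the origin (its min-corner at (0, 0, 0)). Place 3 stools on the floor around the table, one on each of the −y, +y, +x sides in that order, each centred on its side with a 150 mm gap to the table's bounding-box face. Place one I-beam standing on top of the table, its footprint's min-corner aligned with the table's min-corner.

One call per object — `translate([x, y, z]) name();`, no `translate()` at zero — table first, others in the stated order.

table();
translate([638, -446, 0]) stool();
translate([638, 1086, 0]) stool();
translate([1717, 320, 0]) stool();
translate([0, 0, 709]) I_beam();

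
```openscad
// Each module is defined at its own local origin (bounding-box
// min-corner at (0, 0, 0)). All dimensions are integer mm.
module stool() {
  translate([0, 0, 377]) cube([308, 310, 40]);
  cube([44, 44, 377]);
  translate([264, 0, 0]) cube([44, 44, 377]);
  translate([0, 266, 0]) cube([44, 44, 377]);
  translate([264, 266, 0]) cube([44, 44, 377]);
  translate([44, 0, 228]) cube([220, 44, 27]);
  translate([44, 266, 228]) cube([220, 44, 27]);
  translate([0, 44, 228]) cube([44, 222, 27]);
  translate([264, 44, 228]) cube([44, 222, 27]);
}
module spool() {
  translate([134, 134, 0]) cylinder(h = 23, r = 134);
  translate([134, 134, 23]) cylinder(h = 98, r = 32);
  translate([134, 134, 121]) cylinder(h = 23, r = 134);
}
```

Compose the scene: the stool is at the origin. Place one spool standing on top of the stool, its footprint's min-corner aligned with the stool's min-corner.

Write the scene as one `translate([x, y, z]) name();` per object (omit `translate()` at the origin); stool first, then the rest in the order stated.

stool();
translate([0, 0, 417]) spool();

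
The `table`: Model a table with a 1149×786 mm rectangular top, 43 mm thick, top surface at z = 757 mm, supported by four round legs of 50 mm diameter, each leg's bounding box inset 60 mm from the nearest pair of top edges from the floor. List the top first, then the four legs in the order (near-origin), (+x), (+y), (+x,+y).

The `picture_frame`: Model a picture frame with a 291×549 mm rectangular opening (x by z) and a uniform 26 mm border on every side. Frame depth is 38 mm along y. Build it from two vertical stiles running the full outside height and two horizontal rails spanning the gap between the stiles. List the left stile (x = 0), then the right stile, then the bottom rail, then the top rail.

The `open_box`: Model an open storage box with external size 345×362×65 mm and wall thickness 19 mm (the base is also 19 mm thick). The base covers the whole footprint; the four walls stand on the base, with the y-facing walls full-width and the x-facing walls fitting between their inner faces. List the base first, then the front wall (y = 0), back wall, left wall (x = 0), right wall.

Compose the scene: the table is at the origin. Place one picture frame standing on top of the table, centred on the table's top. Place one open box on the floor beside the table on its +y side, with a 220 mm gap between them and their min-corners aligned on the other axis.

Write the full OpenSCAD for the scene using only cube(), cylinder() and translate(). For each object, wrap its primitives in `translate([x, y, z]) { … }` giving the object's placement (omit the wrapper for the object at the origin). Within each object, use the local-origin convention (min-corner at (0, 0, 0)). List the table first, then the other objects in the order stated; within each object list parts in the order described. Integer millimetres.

translate([0, 0, 714]) cube([1149, 786, 43]);
translate([85, 85, 0]) cylinder(h = 714, r = 25);
translate([1064, 85, 0]) cylinder(h = 714, r = 25);
translate([85, 701, 0]) cylinder(h = 714, r = 25);
translate([1064, 701, 0]) cylinder(h = 714, r = 25);
translate([403, 374, 757]) {
  cube([26, 38, 601]);
  translate([317, 0, 0]) cube([26, 38, 601]);
  translate([26, 0, 0]) cube([291, 38, 26]);
  translate([26, 0, 575]) cube([291, 38, 26]);
}
translate([0, 1006, 0]) {
  cube([345, 362, 19]);
  translate([0, 0, 19]) cube([345, 19, 46]);
  translate([0, 343, 19]) cube([345, 19, 46]);
  translate([0, 19, 19]) cube([19, 324, 46]);
  translate([326, 19, 19]) cube([19, 324, 46]);
}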